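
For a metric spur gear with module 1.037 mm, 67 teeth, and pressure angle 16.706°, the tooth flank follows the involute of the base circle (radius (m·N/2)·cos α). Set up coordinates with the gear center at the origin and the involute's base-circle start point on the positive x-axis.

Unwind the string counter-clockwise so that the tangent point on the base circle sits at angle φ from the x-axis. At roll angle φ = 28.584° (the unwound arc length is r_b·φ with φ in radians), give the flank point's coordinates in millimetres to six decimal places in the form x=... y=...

x=37.159756 y=1.343158

pitch radius r_p = m·N/2 = 1.037·67/2 = 34.739500
base radius r_b = r_p·cos α = 34.739500·cos 16.706° = 33.273229
roll angle φ = 28.584° = 0.49888491 rad
x = r_b·(cos φ + φ·sin φ) = 33.273229·(0.87811662 + 0.49888491·0.47844666) = 37.159756
y = r_b·(sin φ − φ·cos φ) = 33.273229·(0.47844666 − 0.49888491·0.87811662) = 1.343158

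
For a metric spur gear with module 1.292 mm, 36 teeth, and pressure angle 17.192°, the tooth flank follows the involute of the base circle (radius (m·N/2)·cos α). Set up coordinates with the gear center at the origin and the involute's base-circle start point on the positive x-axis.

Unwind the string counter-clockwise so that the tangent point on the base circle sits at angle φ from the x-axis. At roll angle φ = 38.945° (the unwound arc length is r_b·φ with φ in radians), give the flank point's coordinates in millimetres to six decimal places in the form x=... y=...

x=26.771450 y=2.219986

pitch radius r_p = m·N/2 = 1.292·36/2 = 23.256000
base radius r_b = r_p·cos α = 23.256000·cos 17.192° = 22.216914
roll angle φ = 38.945° = 0.67971848 rad
x = r_b·(cos φ + φ·sin φ) = 22.216914·(0.77774971 + 0.67971848·0.62857409) = 26.771450
y = r_b·(sin φ − φ·cos φ) = 22.216914·(0.62857409 − 0.67971848·0.77774971) = 2.219986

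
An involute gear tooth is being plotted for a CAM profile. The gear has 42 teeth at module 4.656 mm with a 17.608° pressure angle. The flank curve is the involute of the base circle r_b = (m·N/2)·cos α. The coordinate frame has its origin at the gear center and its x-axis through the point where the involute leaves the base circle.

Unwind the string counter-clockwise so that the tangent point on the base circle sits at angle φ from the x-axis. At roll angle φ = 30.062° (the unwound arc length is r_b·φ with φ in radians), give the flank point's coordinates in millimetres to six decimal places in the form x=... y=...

pitch radius r_p = m·N/2 = 4.656·42/2 = 97.776000
base radius r_b = r_p·cos α = 97.776000·cos 17.608° = 93.195042
roll angle φ = 30.062° = 0.52468088 rad
x = r_b·(cos φ + φ·sin φ) = 93.195042·(0.86548384 + 0.52468088·0.50093684) = 105.153441
y = r_b·(sin φ − φ·cos φ) = 93.195042·(0.50093684 − 0.52468088·0.86548384) = 4.364698

x=105.153441 y=4.364698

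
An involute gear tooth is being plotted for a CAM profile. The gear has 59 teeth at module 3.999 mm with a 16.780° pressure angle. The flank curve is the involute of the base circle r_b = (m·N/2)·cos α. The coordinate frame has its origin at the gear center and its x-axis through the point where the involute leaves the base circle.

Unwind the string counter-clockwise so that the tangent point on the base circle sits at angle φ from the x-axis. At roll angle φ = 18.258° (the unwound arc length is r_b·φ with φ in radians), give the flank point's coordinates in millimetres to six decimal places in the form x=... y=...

x=118.537246 y=1.205952

pitch radius r_p = m·N/2 = 3.999·59/2 = 117.970500
base radius r_b = r_p·cos α = 117.970500·cos 16.780° = 112.947355
roll angle φ = 18.258° = 0.31866221 rad
x = r_b·(cos φ + φ·sin φ) = 112.947355·(0.94965539 + 0.31866221·0.31329641) = 118.537246
y = r_b·(sin φ − φ·cos φ) = 112.947355·(0.31329641 − 0.31866221·0.94965539) = 1.205952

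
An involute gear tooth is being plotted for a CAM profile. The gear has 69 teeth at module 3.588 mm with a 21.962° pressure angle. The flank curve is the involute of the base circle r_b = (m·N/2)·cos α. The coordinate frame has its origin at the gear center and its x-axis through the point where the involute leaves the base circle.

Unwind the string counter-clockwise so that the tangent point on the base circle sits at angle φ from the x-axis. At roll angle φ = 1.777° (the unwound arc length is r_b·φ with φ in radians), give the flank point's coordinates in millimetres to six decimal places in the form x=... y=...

pitch radius r_p = m·N/2 = 3.588·69/2 = 123.786000
base radius r_b = r_p·cos α = 123.786000·cos 21.962° = 114.803110
roll angle φ = 1.777° = 0.03101450 rad
x = r_b·(cos φ + φ·sin φ) = 114.803110·(0.99951909 + 0.03101450·0.03100953) = 114.858311
y = r_b·(sin φ − φ·cos φ) = 114.803110·(0.03100953 − 0.03101450·0.99951909) = 0.001142

x=114.858311 y=0.001142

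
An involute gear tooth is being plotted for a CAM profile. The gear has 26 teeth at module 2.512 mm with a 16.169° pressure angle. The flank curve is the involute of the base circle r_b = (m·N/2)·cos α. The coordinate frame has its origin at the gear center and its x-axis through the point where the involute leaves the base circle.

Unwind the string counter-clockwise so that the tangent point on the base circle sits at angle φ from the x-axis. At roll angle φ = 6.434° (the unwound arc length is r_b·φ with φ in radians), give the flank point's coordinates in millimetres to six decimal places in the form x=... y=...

pitch radius r_p = m·N/2 = 2.512·26/2 = 32.656000
base radius r_b = r_p·cos α = 32.656000·cos 16.169° = 31.364275
roll angle φ = 6.434° = 0.11229448 rad
x = r_b·(cos φ + φ·sin φ) = 31.364275·(0.99370160 + 0.11229448·0.11205863) = 31.561405
y = r_b·(sin φ − φ·cos φ) = 31.364275·(0.11205863 − 0.11229448·0.99370160) = 0.014786

x=31.561405 y=0.014786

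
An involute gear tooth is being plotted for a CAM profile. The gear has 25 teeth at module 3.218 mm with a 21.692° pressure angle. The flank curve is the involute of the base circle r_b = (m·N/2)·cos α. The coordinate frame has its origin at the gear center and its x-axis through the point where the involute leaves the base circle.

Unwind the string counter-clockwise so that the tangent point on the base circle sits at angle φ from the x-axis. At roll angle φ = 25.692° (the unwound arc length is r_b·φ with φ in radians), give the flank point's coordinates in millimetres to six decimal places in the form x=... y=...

x=40.947312 y=1.100892

pitch radius r_p = m·N/2 = 3.218·25/2 = 40.225000
base radius r_b = r_p·cos α = 40.225000·cos 21.692° = 37.376434
roll angle φ = 25.692° = 0.44840999 rad
x = r_b·(cos φ + φ·sin φ) = 37.376434·(0.90113756 + 0.44840999·0.43353327) = 40.947312
y = r_b·(sin φ − φ·cos φ) = 37.376434·(0.43353327 − 0.44840999·0.90113756) = 1.100892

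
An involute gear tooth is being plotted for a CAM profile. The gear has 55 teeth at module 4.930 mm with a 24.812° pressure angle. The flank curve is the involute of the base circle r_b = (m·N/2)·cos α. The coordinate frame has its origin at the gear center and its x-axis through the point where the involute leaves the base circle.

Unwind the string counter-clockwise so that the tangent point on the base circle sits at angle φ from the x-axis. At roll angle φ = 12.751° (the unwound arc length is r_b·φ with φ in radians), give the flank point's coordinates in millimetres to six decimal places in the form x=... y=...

x=126.069795 y=0.449892

pitch radius r_p = m·N/2 = 4.930·55/2 = 135.575000
base radius r_b = r_p·cos α = 135.575000·cos 24.812° = 123.060019
roll angle φ = 12.751° = 0.22254693 rad
x = r_b·(cos φ + φ·sin φ) = 123.060019·(0.97533847 + 0.22254693·0.22071446) = 126.069795
y = r_b·(sin φ − φ·cos φ) = 123.060019·(0.22071446 − 0.22254693·0.97533847) = 0.449892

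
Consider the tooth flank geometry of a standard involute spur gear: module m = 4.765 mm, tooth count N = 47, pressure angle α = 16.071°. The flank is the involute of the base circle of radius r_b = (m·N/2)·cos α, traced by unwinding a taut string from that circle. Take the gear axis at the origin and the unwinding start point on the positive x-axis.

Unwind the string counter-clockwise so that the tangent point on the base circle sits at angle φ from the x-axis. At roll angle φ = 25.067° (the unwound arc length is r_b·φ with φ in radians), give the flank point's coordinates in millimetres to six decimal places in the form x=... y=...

x=117.411658 y=2.946457

pitch radius r_p = m·N/2 = 4.765·47/2 = 111.977500
base radius r_b = r_p·cos α = 111.977500·cos 16.071° = 107.601351
roll angle φ = 25.067° = 0.43750168 rad
x = r_b·(cos φ + φ·sin φ) = 107.601351·(0.90581297 + 0.43750168·0.42367778) = 117.411658
y = r_b·(sin φ − φ·cos φ) = 107.601351·(0.42367778 − 0.43750168·0.90581297) = 2.946457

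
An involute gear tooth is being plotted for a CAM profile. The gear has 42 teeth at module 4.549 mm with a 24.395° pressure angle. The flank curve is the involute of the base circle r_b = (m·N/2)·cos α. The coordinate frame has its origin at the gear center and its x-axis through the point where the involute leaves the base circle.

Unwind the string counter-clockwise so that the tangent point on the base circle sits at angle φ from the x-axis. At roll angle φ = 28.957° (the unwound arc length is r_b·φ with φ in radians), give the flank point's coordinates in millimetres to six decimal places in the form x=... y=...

x=97.411611 y=3.648865

pitch radius r_p = m·N/2 = 4.549·42/2 = 95.529000
base radius r_b = r_p·cos α = 95.529000·cos 24.395° = 87.000143
roll angle φ = 28.957° = 0.50539499 rad
x = r_b·(cos φ + φ·sin φ) = 87.000143·(0.87498331 + 0.50539499·0.48415309) = 97.411611
y = r_b·(sin φ − φ·cos φ) = 87.000143·(0.48415309 − 0.50539499·0.87498331) = 3.648865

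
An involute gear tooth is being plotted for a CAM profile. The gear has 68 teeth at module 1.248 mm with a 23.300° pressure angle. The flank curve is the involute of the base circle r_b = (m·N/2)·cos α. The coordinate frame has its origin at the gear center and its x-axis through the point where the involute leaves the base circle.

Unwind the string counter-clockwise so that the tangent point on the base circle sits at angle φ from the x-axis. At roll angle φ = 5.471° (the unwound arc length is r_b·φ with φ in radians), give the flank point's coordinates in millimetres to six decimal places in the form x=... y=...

pitch radius r_p = m·N/2 = 1.248·68/2 = 42.432000
base radius r_b = r_p·cos α = 42.432000·cos 23.300° = 38.971517
roll angle φ = 5.471° = 0.09548696 rad
x = r_b·(cos φ + φ·sin φ) = 38.971517·(0.99544458 + 0.09548696·0.09534192) = 39.148779
y = r_b·(sin φ − φ·cos φ) = 38.971517·(0.09534192 − 0.09548696·0.99544458) = 0.011300

x=39.148779 y=0.011300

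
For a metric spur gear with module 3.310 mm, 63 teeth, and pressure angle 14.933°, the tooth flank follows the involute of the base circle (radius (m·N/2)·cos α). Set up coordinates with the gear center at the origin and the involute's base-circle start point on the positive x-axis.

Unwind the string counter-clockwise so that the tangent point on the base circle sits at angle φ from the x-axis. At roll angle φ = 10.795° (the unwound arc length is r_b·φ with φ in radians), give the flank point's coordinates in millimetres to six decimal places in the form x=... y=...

x=102.515992 y=0.223797

pitch radius r_p = m·N/2 = 3.310·63/2 = 104.265000
base radius r_b = r_p·cos α = 104.265000·cos 14.933° = 100.743744
roll angle φ = 10.795° = 0.18840829 rad
x = r_b·(cos φ + φ·sin φ) = 100.743744·(0.98230360 + 0.18840829·0.18729559) = 102.515992
y = r_b·(sin φ − φ·cos φ) = 100.743744·(0.18729559 − 0.18840829·0.98230360) = 0.223797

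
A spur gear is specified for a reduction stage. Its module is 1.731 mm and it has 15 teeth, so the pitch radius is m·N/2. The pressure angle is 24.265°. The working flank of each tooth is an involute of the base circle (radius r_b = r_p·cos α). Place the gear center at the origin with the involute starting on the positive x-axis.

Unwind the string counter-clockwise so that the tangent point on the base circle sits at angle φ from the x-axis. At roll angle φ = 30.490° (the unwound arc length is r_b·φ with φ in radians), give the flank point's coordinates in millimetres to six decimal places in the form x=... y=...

pitch radius r_p = m·N/2 = 1.731·15/2 = 12.982500
base radius r_b = r_p·cos α = 12.982500·cos 24.265° = 11.835554
roll angle φ = 30.490° = 0.53215089 rad
x = r_b·(cos φ + φ·sin φ) = 11.835554·(0.86171773 + 0.53215089·0.50738797) = 13.394589
y = r_b·(sin φ − φ·cos φ) = 11.835554·(0.50738797 − 0.53215089·0.86171773) = 0.577860

x=13.394589 y=0.577860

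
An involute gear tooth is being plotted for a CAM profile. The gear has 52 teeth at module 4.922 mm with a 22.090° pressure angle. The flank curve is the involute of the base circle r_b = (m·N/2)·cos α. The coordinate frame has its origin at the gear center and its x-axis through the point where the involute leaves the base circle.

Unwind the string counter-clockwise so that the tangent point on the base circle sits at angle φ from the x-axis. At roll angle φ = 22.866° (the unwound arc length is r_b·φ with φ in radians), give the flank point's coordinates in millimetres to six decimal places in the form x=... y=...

pitch radius r_p = m·N/2 = 4.922·52/2 = 127.972000
base radius r_b = r_p·cos α = 127.972000·cos 22.090° = 118.578123
roll angle φ = 22.866° = 0.39908699 rad
x = r_b·(cos φ + φ·sin φ) = 118.578123·(0.92141615 + 0.39908699·0.38857724) = 127.648433
y = r_b·(sin φ − φ·cos φ) = 118.578123·(0.38857724 − 0.39908699·0.92141615) = 2.472596

x=127.648433 y=2.472596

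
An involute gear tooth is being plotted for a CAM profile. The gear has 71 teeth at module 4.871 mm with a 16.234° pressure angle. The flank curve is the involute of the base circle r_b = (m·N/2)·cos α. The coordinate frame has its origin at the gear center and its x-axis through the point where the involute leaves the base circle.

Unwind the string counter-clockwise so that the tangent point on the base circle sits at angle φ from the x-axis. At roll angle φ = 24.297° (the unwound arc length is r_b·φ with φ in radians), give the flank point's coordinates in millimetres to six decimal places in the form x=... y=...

pitch radius r_p = m·N/2 = 4.871·71/2 = 172.920500
base radius r_b = r_p·cos α = 172.920500·cos 16.234° = 166.025807
roll angle φ = 24.297° = 0.42406265 rad
x = r_b·(cos φ + φ·sin φ) = 166.025807·(0.91142482 + 0.42406265·0.41146664) = 180.289491
y = r_b·(sin φ − φ·cos φ) = 166.025807·(0.41146664 − 0.42406265·0.91142482) = 4.144903

x=180.289491 y=4.144903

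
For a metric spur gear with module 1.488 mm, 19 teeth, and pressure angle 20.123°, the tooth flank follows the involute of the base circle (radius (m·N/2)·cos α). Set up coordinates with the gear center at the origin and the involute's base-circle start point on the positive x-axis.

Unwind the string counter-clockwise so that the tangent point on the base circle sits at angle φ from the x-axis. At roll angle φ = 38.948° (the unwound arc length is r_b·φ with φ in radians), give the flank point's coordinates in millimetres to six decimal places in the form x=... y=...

x=15.994477 y=1.326587

pitch radius r_p = m·N/2 = 1.488·19/2 = 14.136000
base radius r_b = r_p·cos α = 14.136000·cos 20.123° = 13.273085
roll angle φ = 38.948° = 0.67977084 rad
x = r_b·(cos φ + φ·sin φ) = 13.273085·(0.77771679 + 0.67977084·0.62861482) = 15.994477
y = r_b·(sin φ − φ·cos φ) = 13.273085·(0.62861482 − 0.67977084·0.77771679) = 1.326587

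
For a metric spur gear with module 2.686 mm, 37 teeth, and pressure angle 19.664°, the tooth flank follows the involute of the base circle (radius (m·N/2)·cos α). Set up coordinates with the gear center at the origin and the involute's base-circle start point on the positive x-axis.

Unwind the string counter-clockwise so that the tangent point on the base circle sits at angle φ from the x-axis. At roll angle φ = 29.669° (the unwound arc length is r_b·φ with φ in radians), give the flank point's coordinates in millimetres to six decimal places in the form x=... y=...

x=52.652345 y=2.108199

pitch radius r_p = m·N/2 = 2.686·37/2 = 49.691000
base radius r_b = r_p·cos α = 49.691000·cos 19.664° = 46.793128
roll angle φ = 29.669° = 0.51782174 rad
x = r_b·(cos φ + φ·sin φ) = 46.793128·(0.86889946 + 0.51782174·0.49498862) = 52.652345
y = r_b·(sin φ − φ·cos φ) = 46.793128·(0.49498862 − 0.51782174·0.86889946) = 2.108199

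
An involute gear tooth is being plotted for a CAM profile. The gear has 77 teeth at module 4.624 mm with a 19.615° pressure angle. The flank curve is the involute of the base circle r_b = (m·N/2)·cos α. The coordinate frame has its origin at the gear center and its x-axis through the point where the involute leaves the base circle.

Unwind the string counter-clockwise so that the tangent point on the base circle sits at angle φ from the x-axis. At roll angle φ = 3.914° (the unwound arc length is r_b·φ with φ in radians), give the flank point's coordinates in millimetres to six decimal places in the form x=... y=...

pitch radius r_p = m·N/2 = 4.624·77/2 = 178.024000
base radius r_b = r_p·cos α = 178.024000·cos 19.615° = 167.693196
roll angle φ = 3.914° = 0.06831219 rad
x = r_b·(cos φ + φ·sin φ) = 167.693196·(0.99766763 + 0.06831219·0.06825907) = 168.084014
y = r_b·(sin φ − φ·cos φ) = 167.693196·(0.06825907 − 0.06831219·0.99766763) = 0.017811

x=168.084014 y=0.017811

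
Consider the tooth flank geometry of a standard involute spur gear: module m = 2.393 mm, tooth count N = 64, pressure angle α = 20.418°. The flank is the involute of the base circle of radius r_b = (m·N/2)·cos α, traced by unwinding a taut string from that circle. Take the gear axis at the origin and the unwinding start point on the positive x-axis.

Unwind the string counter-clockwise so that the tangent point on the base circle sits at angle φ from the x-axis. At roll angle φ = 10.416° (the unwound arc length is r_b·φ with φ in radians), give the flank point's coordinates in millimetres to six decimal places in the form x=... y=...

x=72.941011 y=0.143248

pitch radius r_p = m·N/2 = 2.393·64/2 = 76.576000
base radius r_b = r_p·cos α = 76.576000·cos 20.418° = 71.764916
roll angle φ = 10.416° = 0.18179349 rad
x = r_b·(cos φ + φ·sin φ) = 71.764916·(0.98352102 + 0.18179349·0.18079380) = 72.941011
y = r_b·(sin φ − φ·cos φ) = 71.764916·(0.18079380 − 0.18179349·0.98352102) = 0.143248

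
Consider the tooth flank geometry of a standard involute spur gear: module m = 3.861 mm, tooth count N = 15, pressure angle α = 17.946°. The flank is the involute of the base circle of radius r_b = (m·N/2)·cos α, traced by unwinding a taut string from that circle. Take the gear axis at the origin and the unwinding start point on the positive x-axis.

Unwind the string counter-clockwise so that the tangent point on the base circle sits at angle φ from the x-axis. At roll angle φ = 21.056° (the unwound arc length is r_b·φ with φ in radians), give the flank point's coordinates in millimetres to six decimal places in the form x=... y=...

pitch radius r_p = m·N/2 = 3.861·15/2 = 28.957500
base radius r_b = r_p·cos α = 28.957500·cos 17.946° = 27.548640
roll angle φ = 21.056° = 0.36749653 rad
x = r_b·(cos φ + φ·sin φ) = 27.548640·(0.93322972 + 0.36749653·0.35928025) = 29.346574
y = r_b·(sin φ − φ·cos φ) = 27.548640·(0.35928025 − 0.36749653·0.93322972) = 0.449637

x=29.346574 y=0.449637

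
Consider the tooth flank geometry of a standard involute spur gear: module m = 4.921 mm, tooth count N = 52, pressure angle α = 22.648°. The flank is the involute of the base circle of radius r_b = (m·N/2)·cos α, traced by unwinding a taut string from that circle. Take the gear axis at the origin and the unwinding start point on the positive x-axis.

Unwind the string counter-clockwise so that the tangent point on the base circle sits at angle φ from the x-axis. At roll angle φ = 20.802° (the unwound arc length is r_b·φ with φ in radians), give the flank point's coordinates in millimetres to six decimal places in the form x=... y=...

x=125.607583 y=1.858944

pitch radius r_p = m·N/2 = 4.921·52/2 = 127.946000
base radius r_b = r_p·cos α = 127.946000·cos 22.648° = 118.079821
roll angle φ = 20.802° = 0.36306339 rad
x = r_b·(cos φ + φ·sin φ) = 118.079821·(0.93481328 + 0.36306339·0.35513959) = 125.607583
y = r_b·(sin φ − φ·cos φ) = 118.079821·(0.35513959 − 0.36306339·0.93481328) = 1.858944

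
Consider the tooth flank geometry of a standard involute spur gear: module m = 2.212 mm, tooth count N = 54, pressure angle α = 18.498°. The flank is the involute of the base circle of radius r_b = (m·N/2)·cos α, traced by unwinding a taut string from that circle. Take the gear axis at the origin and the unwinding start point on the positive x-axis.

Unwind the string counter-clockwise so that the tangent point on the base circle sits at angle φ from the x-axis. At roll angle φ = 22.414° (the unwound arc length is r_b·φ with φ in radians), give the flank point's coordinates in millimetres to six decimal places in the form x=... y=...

x=60.807790 y=1.113060

pitch radius r_p = m·N/2 = 2.212·54/2 = 59.724000
base radius r_b = r_p·cos α = 59.724000·cos 18.498° = 56.638343
roll angle φ = 22.414° = 0.39119810 rad
x = r_b·(cos φ + φ·sin φ) = 56.638343·(0.92445289 + 0.39119810·0.38129627) = 60.807790
y = r_b·(sin φ − φ·cos φ) = 56.638343·(0.38129627 − 0.39119810·0.92445289) = 1.113060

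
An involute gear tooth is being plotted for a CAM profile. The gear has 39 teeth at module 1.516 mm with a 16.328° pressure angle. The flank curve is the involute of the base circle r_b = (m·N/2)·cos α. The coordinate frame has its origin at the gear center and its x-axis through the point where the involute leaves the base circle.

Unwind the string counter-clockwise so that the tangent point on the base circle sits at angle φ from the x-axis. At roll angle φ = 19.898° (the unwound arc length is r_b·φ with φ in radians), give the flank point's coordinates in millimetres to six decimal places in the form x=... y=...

pitch radius r_p = m·N/2 = 1.516·39/2 = 29.562000
base radius r_b = r_p·cos α = 29.562000·cos 16.328° = 28.369706
roll angle φ = 19.898° = 0.34728561 rad
x = r_b·(cos φ + φ·sin φ) = 28.369706·(0.94030001 + 0.34728561·0.34034673) = 30.029264
y = r_b·(sin φ − φ·cos φ) = 28.369706·(0.34034673 − 0.34728561·0.94030001) = 0.391333

x=30.029264 y=0.391333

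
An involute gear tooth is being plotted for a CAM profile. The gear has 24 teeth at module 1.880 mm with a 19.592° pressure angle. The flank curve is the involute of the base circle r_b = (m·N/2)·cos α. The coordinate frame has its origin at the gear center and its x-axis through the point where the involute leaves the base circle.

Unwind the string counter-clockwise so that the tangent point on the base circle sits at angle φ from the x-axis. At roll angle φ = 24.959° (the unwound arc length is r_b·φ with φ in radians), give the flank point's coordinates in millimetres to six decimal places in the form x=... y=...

pitch radius r_p = m·N/2 = 1.880·24/2 = 22.560000
base radius r_b = r_p·cos α = 22.560000·cos 19.592° = 21.253873
roll angle φ = 24.959° = 0.43561673 rad
x = r_b·(cos φ + φ·sin φ) = 21.253873·(0.90660997 + 0.43561673·0.42196961) = 23.175796
y = r_b·(sin φ − φ·cos φ) = 21.253873·(0.42196961 − 0.43561673·0.90660997) = 0.574601

x=23.175796 y=0.574601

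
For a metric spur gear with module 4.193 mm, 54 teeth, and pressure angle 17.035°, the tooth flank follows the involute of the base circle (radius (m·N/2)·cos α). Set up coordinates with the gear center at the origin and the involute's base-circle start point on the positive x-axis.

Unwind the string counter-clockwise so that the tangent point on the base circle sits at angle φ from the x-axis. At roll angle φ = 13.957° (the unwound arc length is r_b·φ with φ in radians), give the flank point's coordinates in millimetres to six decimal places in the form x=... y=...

pitch radius r_p = m·N/2 = 4.193·54/2 = 113.211000
base radius r_b = r_p·cos α = 113.211000·cos 17.035° = 108.243978
roll angle φ = 13.957° = 0.24359560 rad
x = r_b·(cos φ + φ·sin φ) = 108.243978·(0.97047701 + 0.24359560·0.24119363) = 111.408028
y = r_b·(sin φ − φ·cos φ) = 108.243978·(0.24119363 − 0.24359560·0.97047701) = 0.518456

x=111.408028 y=0.518456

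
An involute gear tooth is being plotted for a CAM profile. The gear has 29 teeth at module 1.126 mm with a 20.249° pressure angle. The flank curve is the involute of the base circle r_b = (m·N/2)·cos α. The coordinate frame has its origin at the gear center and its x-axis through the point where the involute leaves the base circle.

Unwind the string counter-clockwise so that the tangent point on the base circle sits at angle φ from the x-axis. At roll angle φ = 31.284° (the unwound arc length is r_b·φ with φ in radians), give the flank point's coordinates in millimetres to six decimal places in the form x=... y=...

x=17.433902 y=0.806632

pitch radius r_p = m·N/2 = 1.126·29/2 = 16.327000
base radius r_b = r_p·cos α = 16.327000·cos 20.249° = 15.317949
roll angle φ = 31.284° = 0.54600880 rad
x = r_b·(cos φ + φ·sin φ) = 15.317949·(0.85460387 + 0.54600880·0.51928048) = 17.433902
y = r_b·(sin φ − φ·cos φ) = 15.317949·(0.51928048 − 0.54600880·0.85460387) = 0.806632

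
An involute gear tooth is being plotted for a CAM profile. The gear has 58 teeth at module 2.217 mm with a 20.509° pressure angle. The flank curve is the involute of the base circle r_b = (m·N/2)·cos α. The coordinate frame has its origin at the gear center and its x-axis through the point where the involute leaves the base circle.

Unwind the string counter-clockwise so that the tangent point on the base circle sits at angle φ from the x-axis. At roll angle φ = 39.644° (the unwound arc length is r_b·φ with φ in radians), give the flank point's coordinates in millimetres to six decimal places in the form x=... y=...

x=72.952703 y=6.336259

pitch radius r_p = m·N/2 = 2.217·58/2 = 64.293000
base radius r_b = r_p·cos α = 64.293000·cos 20.509° = 60.217928
roll angle φ = 39.644° = 0.69191833 rad
x = r_b·(cos φ + φ·sin φ) = 60.217928·(0.77002351 + 0.69191833·0.63801551) = 72.952703
y = r_b·(sin φ − φ·cos φ) = 60.217928·(0.63801551 − 0.69191833·0.77002351) = 6.336259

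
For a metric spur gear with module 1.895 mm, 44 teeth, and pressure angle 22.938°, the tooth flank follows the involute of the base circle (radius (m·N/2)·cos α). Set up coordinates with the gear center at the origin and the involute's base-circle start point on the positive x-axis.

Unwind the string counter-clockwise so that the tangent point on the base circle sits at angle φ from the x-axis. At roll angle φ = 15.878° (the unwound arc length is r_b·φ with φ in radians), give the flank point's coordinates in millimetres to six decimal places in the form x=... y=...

x=39.839526 y=0.270282

pitch radius r_p = m·N/2 = 1.895·44/2 = 41.690000
base radius r_b = r_p·cos α = 41.690000·cos 22.938° = 38.393452
roll angle φ = 15.878° = 0.27712338 rad
x = r_b·(cos φ + φ·sin φ) = 38.393452·(0.96184643 + 0.27712338·0.27358992) = 39.839526
y = r_b·(sin φ − φ·cos φ) = 38.393452·(0.27358992 − 0.27712338·0.96184643) = 0.270282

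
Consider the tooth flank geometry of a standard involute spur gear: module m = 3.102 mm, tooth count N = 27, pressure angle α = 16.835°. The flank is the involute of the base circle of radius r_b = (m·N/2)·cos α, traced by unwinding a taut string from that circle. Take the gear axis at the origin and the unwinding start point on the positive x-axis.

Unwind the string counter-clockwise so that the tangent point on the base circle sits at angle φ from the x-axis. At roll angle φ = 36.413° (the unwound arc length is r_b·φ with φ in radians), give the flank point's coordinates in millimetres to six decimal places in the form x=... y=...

pitch radius r_p = m·N/2 = 3.102·27/2 = 41.877000
base radius r_b = r_p·cos α = 41.877000·cos 16.835° = 40.082267
roll angle φ = 36.413° = 0.63552674 rad
x = r_b·(cos φ + φ·sin φ) = 40.082267·(0.80475913 + 0.63552674·0.59360150) = 47.377591
y = r_b·(sin φ − φ·cos φ) = 40.082267·(0.59360150 − 0.63552674·0.80475913) = 3.292981

x=47.377591 y=3.292981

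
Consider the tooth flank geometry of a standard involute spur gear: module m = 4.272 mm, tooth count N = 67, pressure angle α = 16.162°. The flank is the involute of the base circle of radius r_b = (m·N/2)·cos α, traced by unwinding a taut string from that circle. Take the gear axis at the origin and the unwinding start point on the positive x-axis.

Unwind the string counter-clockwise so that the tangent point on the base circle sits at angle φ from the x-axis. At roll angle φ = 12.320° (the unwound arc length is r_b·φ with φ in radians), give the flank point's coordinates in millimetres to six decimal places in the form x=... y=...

x=140.597042 y=0.453417

pitch radius r_p = m·N/2 = 4.272·67/2 = 143.112000
base radius r_b = r_p·cos α = 143.112000·cos 16.162° = 137.456000
roll angle φ = 12.320° = 0.21502456 rad
x = r_b·(cos φ + φ·sin φ) = 137.456000·(0.97697115 + 0.21502456·0.21337143) = 140.597042
y = r_b·(sin φ − φ·cos φ) = 137.456000·(0.21337143 − 0.21502456·0.97697115) = 0.453417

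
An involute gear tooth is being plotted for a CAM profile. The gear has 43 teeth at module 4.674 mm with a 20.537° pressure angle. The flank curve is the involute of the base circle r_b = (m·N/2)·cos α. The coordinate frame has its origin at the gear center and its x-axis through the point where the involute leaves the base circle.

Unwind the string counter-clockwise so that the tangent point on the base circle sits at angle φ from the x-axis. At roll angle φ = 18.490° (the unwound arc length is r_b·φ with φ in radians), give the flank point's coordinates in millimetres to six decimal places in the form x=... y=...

pitch radius r_p = m·N/2 = 4.674·43/2 = 100.491000
base radius r_b = r_p·cos α = 100.491000·cos 20.537° = 94.104379
roll angle φ = 18.490° = 0.32271138 rad
x = r_b·(cos φ + φ·sin φ) = 94.104379·(0.94837902 + 0.32271138·0.31713914) = 98.877676
y = r_b·(sin φ − φ·cos φ) = 94.104379·(0.31713914 − 0.32271138·0.94837902) = 1.043282

x=98.877676 y=1.043282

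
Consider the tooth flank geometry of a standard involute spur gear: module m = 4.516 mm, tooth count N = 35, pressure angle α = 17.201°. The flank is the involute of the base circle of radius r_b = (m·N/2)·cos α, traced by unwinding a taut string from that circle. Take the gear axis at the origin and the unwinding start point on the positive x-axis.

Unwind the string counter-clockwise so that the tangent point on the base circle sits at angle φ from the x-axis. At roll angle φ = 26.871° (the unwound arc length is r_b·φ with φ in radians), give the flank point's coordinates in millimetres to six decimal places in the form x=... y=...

x=83.346813 y=2.539215

pitch radius r_p = m·N/2 = 4.516·35/2 = 79.030000
base radius r_b = r_p·cos α = 79.030000·cos 17.201° = 75.495241
roll angle φ = 26.871° = 0.46898742 rad
x = r_b·(cos φ + φ·sin φ) = 75.495241·(0.89202641 + 0.46898742·0.45198327) = 83.346813
y = r_b·(sin φ − φ·cos φ) = 75.495241·(0.45198327 − 0.46898742·0.89202641) = 2.539215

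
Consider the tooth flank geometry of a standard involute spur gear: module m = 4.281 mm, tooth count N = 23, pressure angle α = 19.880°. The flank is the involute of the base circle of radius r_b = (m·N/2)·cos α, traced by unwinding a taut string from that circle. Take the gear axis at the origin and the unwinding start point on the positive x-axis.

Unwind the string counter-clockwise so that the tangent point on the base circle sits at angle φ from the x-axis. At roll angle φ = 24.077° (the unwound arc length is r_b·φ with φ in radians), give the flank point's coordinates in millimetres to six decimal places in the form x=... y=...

pitch radius r_p = m·N/2 = 4.281·23/2 = 49.231500
base radius r_b = r_p·cos α = 49.231500·cos 19.880° = 46.297642
roll angle φ = 24.077° = 0.42022292 rad
x = r_b·(cos φ + φ·sin φ) = 46.297642·(0.91299802 + 0.42022292·0.40796399) = 50.206729
y = r_b·(sin φ − φ·cos φ) = 46.297642·(0.40796399 − 0.42022292·0.91299802) = 1.125093

x=50.206729 y=1.125093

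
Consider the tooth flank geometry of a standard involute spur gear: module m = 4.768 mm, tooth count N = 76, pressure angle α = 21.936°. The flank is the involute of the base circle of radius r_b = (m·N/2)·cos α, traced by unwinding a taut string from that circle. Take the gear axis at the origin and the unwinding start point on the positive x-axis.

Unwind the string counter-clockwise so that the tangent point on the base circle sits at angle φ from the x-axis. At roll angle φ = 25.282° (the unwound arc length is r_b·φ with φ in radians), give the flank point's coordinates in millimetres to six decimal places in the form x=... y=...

pitch radius r_p = m·N/2 = 4.768·76/2 = 181.184000
base radius r_b = r_p·cos α = 181.184000·cos 21.936° = 168.066589
roll angle φ = 25.282° = 0.44125414 rad
x = r_b·(cos φ + φ·sin φ) = 168.066589·(0.90421676 + 0.44125414·0.42707382) = 183.640455
y = r_b·(sin φ − φ·cos φ) = 168.066589·(0.42707382 − 0.44125414·0.90421676) = 4.720053

x=183.640455 y=4.720053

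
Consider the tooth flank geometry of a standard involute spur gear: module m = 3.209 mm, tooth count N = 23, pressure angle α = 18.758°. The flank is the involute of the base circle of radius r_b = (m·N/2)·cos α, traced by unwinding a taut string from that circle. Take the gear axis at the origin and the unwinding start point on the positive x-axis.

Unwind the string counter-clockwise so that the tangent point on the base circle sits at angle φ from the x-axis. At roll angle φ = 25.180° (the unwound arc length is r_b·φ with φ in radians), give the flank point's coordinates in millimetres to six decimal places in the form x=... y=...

pitch radius r_p = m·N/2 = 3.209·23/2 = 36.903500
base radius r_b = r_p·cos α = 36.903500·cos 18.758° = 34.943379
roll angle φ = 25.180° = 0.43947391 rad
x = r_b·(cos φ + φ·sin φ) = 34.943379·(0.90497562 + 0.43947391·0.42546342) = 38.156622
y = r_b·(sin φ − φ·cos φ) = 34.943379·(0.42546342 − 0.43947391·0.90497562) = 0.969688

x=38.156622 y=0.969688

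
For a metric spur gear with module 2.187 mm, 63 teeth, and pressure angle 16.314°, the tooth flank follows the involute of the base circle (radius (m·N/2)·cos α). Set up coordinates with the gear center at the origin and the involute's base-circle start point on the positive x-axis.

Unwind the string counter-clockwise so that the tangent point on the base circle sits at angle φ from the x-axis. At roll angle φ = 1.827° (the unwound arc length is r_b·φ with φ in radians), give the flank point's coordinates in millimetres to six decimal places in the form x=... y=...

x=66.150345 y=0.000714

pitch radius r_p = m·N/2 = 2.187·63/2 = 68.890500
base radius r_b = r_p·cos α = 68.890500·cos 16.314° = 66.116740
roll angle φ = 1.827° = 0.03188717 rad
x = r_b·(cos φ + φ·sin φ) = 66.116740·(0.99949165 + 0.03188717·0.03188176) = 66.150345
y = r_b·(sin φ − φ·cos φ) = 66.116740·(0.03188176 − 0.03188717·0.99949165) = 0.000714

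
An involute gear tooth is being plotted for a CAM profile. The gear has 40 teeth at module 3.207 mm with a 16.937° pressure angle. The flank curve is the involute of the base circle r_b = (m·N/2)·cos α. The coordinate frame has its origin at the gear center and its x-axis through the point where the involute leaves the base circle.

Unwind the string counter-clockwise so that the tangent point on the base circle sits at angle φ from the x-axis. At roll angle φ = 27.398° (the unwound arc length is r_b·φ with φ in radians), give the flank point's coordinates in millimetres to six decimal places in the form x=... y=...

pitch radius r_p = m·N/2 = 3.207·40/2 = 64.140000
base radius r_b = r_p·cos α = 64.140000·cos 16.937° = 61.357970
roll angle φ = 27.398° = 0.47818531 rad
x = r_b·(cos φ + φ·sin φ) = 61.357970·(0.88783145 + 0.47818531·0.46016879) = 67.977108
y = r_b·(sin φ − φ·cos φ) = 61.357970·(0.46016879 − 0.47818531·0.88783145) = 2.185622

x=67.977108 y=2.185622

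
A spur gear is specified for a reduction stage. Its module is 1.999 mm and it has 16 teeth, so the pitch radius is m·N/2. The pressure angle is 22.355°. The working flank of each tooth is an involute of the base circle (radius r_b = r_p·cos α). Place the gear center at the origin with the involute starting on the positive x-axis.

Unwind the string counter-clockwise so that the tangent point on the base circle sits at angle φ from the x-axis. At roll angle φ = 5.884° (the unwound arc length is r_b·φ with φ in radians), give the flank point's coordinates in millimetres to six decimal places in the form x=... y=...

x=14.867907 y=0.005334

pitch radius r_p = m·N/2 = 1.999·16/2 = 15.992000
base radius r_b = r_p·cos α = 15.992000·cos 22.355° = 14.790122
roll angle φ = 5.884° = 0.10269517 rad
x = r_b·(cos φ + φ·sin φ) = 14.790122·(0.99473148 + 0.10269517·0.10251476) = 14.867907
y = r_b·(sin φ − φ·cos φ) = 14.790122·(0.10251476 − 0.10269517·0.99473148) = 0.005334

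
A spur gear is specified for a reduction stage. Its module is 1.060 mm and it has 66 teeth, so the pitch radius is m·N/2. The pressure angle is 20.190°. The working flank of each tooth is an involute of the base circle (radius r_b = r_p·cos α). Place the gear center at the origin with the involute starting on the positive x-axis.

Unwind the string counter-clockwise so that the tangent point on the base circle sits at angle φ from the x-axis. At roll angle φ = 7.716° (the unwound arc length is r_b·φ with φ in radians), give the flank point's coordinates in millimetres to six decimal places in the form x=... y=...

x=33.126951 y=0.026680

pitch radius r_p = m·N/2 = 1.060·66/2 = 34.980000
base radius r_b = r_p·cos α = 34.980000·cos 20.190° = 32.830594
roll angle φ = 7.716° = 0.13466961 rad
x = r_b·(cos φ + φ·sin φ) = 32.830594·(0.99094575 + 0.13466961·0.13426291) = 33.126951
y = r_b·(sin φ − φ·cos φ) = 32.830594·(0.13426291 − 0.13466961·0.99094575) = 0.026680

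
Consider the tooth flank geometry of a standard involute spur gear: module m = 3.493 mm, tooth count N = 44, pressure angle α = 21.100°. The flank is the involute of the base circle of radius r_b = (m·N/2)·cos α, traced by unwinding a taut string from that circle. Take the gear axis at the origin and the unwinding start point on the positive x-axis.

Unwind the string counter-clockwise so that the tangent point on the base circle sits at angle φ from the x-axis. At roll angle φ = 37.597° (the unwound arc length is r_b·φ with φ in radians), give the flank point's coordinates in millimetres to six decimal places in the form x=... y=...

pitch radius r_p = m·N/2 = 3.493·44/2 = 76.846000
base radius r_b = r_p·cos α = 76.846000·cos 21.100° = 71.693747
roll angle φ = 37.597° = 0.65619144 rad
x = r_b·(cos φ + φ·sin φ) = 71.693747·(0.79232159 + 0.65619144·0.61010368) = 85.506724
y = r_b·(sin φ − φ·cos φ) = 71.693747·(0.61010368 − 0.65619144·0.79232159) = 6.465990

x=85.506724 y=6.465990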